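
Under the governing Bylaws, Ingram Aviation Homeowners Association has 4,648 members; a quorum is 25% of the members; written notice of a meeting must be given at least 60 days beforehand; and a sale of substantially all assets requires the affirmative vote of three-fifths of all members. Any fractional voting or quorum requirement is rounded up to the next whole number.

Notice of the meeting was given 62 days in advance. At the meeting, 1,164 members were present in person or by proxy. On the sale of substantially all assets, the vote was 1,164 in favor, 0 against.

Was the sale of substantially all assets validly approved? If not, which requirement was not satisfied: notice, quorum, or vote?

Invalid — vote requirement not satisfied.

Notice: 62 days given; 60 required. Satisfied.
Quorum: 25% of 4,648 = 1,162; 1,164 present. Satisfied.
Vote: requires three-fifths of all members (4,648); 3/5 of 4648 = 2788.80, rounded up to 2789, so 2,789 needed; 1,164 in favor. Not satisfied.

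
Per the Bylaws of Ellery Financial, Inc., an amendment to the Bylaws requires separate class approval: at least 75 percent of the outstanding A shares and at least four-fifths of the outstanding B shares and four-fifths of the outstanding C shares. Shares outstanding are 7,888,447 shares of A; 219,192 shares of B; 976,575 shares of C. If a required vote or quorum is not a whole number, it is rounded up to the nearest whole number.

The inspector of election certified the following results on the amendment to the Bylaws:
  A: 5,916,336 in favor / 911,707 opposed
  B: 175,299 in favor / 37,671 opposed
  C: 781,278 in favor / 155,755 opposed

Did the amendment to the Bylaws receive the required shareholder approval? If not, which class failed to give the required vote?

A: 3/4 of 7888447 = 5916335.25, rounded up to 5916336; 5,916,336 required, 5,916,336 in favor — approved.
B: 4/5 of 219192 = 175353.60, rounded up to 175354; 175,354 required, 175,299 in favor — not approved.
C: 4/5 of 976575 = 781260; 781,260 required, 781,278 in favor — approved.

Not approved — the B shares did not give the required vote.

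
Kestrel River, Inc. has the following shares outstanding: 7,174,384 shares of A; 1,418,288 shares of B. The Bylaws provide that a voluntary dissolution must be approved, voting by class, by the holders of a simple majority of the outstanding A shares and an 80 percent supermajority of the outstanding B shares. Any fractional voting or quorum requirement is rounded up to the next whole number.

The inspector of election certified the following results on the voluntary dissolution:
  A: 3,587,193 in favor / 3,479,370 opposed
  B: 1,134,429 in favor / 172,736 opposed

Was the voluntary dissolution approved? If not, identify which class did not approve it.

A: a majority of 7174384 is 3587193; 3,587,193 required, 3,587,193 in favor — approved.
B: 4/5 of 1418288 = 1134630.40, rounded up to 1134631; 1,134,631 required, 1,134,429 in favor — not approved.

Not approved — the B shares did not give the required vote.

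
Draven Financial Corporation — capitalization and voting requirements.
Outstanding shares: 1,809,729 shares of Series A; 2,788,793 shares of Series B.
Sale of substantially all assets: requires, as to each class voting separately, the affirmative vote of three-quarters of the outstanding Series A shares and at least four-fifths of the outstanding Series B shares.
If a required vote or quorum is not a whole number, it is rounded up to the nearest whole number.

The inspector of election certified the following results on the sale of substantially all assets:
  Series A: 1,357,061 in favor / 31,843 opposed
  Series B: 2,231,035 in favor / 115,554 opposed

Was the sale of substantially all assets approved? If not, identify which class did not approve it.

Series A: 3/4 of 1809729 = 1357296.75, rounded up to 1357297; 1,357,297 required, 1,357,061 in favor — not approved.
Series B: 4/5 of 2788793 = 2231034.40, rounded up to 2231035; 2,231,035 required, 2,231,035 in favor — approved.

Not approved — the Series A shares did not give the required vote.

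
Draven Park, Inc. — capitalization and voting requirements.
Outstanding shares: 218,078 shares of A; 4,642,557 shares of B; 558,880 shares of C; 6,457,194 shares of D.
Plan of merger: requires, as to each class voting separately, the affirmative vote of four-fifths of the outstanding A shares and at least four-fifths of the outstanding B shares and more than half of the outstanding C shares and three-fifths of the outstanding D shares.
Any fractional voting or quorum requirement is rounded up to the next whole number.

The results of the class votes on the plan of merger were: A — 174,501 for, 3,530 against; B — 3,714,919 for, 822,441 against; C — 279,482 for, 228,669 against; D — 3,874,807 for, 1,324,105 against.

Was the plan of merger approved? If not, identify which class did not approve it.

A: 4/5 of 218078 = 174462.40, rounded up to 174463; 174,463 required, 174,501 in favor — approved.
B: 4/5 of 4642557 = 3714045.60, rounded up to 3714046; 3,714,046 required, 3,714,919 in favor — approved.
C: a majority of 558880 is 279441; 279,441 required, 279,482 in favor — approved.
D: 3/5 of 6457194 = 3874316.40, rounded up to 3874317; 3,874,317 required, 3,874,807 in favor — approved.

Approved — every class gave the required vote.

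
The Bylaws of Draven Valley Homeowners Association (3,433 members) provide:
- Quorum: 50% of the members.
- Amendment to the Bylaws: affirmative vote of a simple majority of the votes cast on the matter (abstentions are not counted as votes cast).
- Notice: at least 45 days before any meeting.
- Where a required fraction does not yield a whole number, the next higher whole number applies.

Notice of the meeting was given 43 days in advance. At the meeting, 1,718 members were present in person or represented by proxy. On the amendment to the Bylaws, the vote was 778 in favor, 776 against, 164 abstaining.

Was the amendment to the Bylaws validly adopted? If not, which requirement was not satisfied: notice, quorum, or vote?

Invalid — notice requirement not satisfied.

Notice: 43 days given; 45 required. Not satisfied.
Quorum: 50% of 3,433 = 1,716.50, rounded up to 1,717; 1,718 present. Satisfied.
Vote: requires a majority of the votes cast (1,718 − 164 abstaining = 1,554); a majority of 1554 is 778, so 778 needed; 778 in favor. Satisfied.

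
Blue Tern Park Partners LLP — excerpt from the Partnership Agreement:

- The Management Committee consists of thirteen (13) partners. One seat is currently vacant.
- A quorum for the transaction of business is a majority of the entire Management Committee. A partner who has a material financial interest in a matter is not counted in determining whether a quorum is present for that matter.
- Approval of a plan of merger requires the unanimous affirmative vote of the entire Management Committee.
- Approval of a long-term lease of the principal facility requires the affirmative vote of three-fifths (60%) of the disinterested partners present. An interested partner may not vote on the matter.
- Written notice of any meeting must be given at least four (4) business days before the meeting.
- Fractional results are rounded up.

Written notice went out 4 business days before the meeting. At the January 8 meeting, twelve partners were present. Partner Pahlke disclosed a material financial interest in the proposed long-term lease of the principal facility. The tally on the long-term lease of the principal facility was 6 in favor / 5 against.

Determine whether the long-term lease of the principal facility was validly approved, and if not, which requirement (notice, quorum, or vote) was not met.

Notice: 4 business days given; 4 required (4 ≥ 4). Satisfied.
Quorum: 12 present, but the 1 interested partner does not count, leaving 11. Quorum is 7. Satisfied.
Vote: the long-term lease of the principal facility requires three-fifths of the disinterested partners present (12 − 1 = 11). 3/5 of 11 = 6.60, rounded up to 7, so 7 affirmative votes are needed; 6 voted in favor. Not satisfied.

Invalid — vote requirement not satisfied.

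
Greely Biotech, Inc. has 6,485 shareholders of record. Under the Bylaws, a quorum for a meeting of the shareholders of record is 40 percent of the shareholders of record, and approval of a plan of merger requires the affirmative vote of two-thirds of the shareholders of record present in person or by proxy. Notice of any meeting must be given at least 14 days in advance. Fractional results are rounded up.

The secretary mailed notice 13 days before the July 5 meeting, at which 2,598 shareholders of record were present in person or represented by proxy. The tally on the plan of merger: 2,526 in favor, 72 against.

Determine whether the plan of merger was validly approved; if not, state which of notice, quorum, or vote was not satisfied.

Notice: 13 days given; 14 required. Not satisfied.
Quorum: 40% of 6,485 = 2,594; 2,598 present. Satisfied.
Vote: requires two-thirds of those present (2,598); 2/3 of 2598 = 1732, so 1,732 needed; 2,526 in favor. Satisfied.

Invalid — notice requirement not satisfied.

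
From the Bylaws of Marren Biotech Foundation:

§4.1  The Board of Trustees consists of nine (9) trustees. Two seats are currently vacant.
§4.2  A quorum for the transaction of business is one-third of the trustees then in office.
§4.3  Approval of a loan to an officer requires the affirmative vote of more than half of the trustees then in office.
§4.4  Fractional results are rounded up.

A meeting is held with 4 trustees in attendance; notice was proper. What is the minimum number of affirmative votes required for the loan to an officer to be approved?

4

The loan to an officer requires a majority of the trustees then in office (7).
A majority of 7 is 4.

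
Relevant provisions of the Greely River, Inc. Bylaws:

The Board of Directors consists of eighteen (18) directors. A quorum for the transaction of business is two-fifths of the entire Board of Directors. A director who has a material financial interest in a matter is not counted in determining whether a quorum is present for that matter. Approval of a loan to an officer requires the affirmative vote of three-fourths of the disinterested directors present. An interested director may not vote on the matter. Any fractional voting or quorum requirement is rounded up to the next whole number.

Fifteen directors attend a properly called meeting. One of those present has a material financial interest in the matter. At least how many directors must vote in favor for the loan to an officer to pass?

11

The loan to an officer requires three-fourths of the disinterested directors present (15 − 1 = 14).
3/4 of 14 = 10.50, rounded up to 11.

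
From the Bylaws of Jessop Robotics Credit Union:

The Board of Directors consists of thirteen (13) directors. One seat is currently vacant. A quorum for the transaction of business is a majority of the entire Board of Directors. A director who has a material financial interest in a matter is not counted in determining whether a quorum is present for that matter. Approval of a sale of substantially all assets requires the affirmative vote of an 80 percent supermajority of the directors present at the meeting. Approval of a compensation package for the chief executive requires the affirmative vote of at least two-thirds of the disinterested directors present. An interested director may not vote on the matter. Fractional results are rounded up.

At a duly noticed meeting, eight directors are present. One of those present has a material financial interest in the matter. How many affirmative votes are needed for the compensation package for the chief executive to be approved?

The compensation package for the chief executive requires two-thirds of the disinterested directors present (8 − 1 = 7).
2/3 of 7 = 4.67, rounded up to 5.

5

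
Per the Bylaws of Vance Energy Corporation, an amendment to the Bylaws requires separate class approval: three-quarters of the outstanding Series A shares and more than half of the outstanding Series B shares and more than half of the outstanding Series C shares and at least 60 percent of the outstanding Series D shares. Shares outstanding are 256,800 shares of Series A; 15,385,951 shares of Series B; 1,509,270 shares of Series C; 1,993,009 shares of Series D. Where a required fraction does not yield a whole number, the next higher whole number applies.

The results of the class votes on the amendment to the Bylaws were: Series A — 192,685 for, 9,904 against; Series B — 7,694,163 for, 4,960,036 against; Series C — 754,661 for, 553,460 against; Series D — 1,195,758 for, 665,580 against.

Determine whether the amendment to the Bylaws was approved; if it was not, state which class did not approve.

Not approved — the Series D shares did not give the required vote.

Series A: 3/4 of 256800 = 192600; 192,600 required, 192,685 in favor — approved.
Series B: a majority of 15385951 is 7692976; 7,692,976 required, 7,694,163 in favor — approved.
Series C: a majority of 1509270 is 754636; 754,636 required, 754,661 in favor — approved.
Series D: 3/5 of 1993009 = 1195805.40, rounded up to 1195806; 1,195,806 required, 1,195,758 in favor — not approved.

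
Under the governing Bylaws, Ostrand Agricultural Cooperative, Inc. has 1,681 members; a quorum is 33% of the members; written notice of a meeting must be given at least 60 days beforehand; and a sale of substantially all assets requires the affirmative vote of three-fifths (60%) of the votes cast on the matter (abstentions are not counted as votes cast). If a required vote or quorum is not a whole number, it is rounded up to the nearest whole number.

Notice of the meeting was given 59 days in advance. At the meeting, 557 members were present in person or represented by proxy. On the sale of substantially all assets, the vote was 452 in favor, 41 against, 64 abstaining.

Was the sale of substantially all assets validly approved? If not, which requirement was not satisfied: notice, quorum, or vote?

Notice: 59 days given; 60 required. Not satisfied.
Quorum: 33% of 1,681 = 554.73, rounded up to 555; 557 present. Satisfied.
Vote: requires three-fifths of the votes cast (557 − 64 abstaining = 493); 3/5 of 493 = 295.80, rounded up to 296, so 296 needed; 452 in favor. Satisfied.

Invalid — notice requirement not satisfied.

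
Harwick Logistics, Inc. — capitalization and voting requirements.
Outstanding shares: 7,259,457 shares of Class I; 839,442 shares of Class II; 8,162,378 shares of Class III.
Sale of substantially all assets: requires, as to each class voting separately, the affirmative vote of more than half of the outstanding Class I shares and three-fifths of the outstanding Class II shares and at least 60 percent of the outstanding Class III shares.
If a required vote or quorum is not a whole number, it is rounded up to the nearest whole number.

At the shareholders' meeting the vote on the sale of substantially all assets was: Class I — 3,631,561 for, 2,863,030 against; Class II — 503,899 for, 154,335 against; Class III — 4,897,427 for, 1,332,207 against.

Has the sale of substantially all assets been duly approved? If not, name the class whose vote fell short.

Approved — every class gave the required vote.

Class I: a majority of 7259457 is 3629729; 3,629,729 required, 3,631,561 in favor — approved.
Class II: 3/5 of 839442 = 503665.20, rounded up to 503666; 503,666 required, 503,899 in favor — approved.
Class III: 3/5 of 8162378 = 4897426.80, rounded up to 4897427; 4,897,427 required, 4,897,427 in favor — approved.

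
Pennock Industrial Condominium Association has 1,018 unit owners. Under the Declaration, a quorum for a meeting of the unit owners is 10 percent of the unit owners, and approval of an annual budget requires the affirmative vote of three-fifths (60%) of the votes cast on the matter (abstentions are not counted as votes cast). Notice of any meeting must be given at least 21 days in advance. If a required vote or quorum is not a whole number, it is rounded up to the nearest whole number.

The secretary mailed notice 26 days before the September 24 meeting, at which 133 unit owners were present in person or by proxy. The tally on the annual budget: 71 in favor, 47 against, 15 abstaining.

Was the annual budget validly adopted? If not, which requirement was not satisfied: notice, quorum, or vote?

Notice: 26 days given; 21 required. Satisfied.
Quorum: 10% of 1,018 = 101.80, rounded up to 102; 133 present. Satisfied.
Vote: requires three-fifths of the votes cast (133 − 15 abstaining = 118); 3/5 of 118 = 70.80, rounded up to 71, so 71 needed; 71 in favor. Satisfied.

Valid — all requirements satisfied.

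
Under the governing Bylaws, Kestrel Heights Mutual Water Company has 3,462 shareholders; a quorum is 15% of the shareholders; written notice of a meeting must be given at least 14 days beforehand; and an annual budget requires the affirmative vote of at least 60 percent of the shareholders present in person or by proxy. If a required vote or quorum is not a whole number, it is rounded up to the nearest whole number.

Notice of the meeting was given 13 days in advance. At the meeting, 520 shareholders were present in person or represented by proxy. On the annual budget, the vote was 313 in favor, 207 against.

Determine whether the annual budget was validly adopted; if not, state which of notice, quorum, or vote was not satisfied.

Invalid — notice requirement not satisfied.

Notice: 13 days given; 14 required. Not satisfied.
Quorum: 15% of 3,462 = 519.30, rounded up to 520; 520 present. Satisfied.
Vote: requires three-fifths of those present (520); 3/5 of 520 = 312, so 312 needed; 313 in favor. Satisfied.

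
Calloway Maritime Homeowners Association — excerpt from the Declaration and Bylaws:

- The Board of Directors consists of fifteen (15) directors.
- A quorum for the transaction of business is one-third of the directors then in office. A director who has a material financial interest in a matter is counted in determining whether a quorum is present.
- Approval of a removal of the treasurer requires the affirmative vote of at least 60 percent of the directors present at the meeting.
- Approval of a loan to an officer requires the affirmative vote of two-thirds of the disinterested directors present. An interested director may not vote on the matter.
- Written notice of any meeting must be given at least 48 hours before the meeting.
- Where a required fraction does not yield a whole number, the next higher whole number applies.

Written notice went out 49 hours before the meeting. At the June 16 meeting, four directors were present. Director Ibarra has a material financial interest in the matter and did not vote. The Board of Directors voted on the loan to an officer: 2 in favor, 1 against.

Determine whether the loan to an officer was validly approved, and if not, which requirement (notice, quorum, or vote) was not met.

Invalid — quorum requirement not satisfied.

Notice: 49 hours given; 48 required (49 ≥ 48). Satisfied.
Quorum: 4 present (interested directors count toward quorum); quorum is 5. Not satisfied.
Vote: the loan to an officer requires two-thirds of the disinterested directors present (4 − 1 = 3). 2/3 of 3 = 2, so 2 affirmative votes are needed; 2 voted in favor. Satisfied. (Moot — without a quorum no business can be validly transacted.)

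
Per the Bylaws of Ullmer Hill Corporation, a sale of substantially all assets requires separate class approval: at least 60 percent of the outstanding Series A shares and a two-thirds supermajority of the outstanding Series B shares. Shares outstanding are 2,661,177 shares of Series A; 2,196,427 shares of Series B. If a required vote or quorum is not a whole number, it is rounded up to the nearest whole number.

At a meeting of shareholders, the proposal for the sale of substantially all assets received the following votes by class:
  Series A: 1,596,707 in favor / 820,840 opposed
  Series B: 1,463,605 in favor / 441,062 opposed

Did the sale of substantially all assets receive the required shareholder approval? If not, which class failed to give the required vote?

Not approved — the Series B shares did not give the required vote.

Series A: 3/5 of 2661177 = 1596706.20, rounded up to 1596707; 1,596,707 required, 1,596,707 in favor — approved.
Series B: 2/3 of 2196427 = 1464284.67, rounded up to 1464285; 1,464,285 required, 1,463,605 in favor — not approved.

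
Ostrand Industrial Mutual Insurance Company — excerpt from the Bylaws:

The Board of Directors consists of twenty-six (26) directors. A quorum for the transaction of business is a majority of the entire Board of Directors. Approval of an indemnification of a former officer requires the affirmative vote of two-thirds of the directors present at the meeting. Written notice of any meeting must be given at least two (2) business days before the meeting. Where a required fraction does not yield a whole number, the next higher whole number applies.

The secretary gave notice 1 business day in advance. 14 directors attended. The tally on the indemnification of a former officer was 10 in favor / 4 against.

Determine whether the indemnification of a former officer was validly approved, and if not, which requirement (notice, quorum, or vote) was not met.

Invalid — notice requirement not satisfied.

Notice: 1 business day given; 2 required (1 < 2). Not satisfied.
Quorum: 14 present; quorum is 14. Satisfied.
Vote: the indemnification of a former officer requires two-thirds of the directors present (14). 2/3 of 14 = 9.33, rounded up to 10, so 10 affirmative votes are needed; 10 voted in favor. Satisfied.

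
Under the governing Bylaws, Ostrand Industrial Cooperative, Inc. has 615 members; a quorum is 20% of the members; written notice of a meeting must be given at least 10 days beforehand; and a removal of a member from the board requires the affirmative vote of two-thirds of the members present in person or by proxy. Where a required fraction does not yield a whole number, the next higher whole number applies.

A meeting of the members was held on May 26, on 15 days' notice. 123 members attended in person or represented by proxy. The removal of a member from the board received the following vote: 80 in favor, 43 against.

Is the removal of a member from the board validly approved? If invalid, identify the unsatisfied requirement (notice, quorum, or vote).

Notice: 15 days given; 10 required. Satisfied.
Quorum: 20% of 615 = 123; 123 present. Satisfied.
Vote: requires two-thirds of those present (123); 2/3 of 123 = 82, so 82 needed; 80 in favor. Not satisfied.

Invalid — vote requirement not satisfied.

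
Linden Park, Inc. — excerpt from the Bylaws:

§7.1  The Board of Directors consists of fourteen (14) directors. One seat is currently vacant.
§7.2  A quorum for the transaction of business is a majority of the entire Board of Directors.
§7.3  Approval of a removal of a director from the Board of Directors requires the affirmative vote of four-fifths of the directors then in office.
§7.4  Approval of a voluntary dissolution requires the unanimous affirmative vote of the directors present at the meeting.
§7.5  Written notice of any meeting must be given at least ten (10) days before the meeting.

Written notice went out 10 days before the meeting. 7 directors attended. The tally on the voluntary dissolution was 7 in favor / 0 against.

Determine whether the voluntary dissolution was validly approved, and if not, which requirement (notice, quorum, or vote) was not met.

Invalid — quorum requirement not satisfied.

Notice: 10 days given; 10 required (10 ≥ 10). Satisfied.
Quorum: 7 present; quorum is 8. Not satisfied.
Vote: the voluntary dissolution requires the unanimous vote of the directors present (7). Unanimous means all 7, so 7 affirmative votes are needed; 7 voted in favor. Satisfied. (Moot — without a quorum no business can be validly transacted.)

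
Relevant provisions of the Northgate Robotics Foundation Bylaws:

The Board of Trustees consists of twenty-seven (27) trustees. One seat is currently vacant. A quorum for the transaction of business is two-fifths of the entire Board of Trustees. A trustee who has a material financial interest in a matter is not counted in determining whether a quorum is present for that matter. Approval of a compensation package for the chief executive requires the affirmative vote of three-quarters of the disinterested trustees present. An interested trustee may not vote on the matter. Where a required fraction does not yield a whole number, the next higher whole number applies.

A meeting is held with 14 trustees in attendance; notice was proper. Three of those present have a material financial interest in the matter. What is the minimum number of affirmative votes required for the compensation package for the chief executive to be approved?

The compensation package for the chief executive requires three-fourths of the disinterested trustees present (14 − 3 = 11).
3/4 of 11 = 8.25, rounded up to 9.

9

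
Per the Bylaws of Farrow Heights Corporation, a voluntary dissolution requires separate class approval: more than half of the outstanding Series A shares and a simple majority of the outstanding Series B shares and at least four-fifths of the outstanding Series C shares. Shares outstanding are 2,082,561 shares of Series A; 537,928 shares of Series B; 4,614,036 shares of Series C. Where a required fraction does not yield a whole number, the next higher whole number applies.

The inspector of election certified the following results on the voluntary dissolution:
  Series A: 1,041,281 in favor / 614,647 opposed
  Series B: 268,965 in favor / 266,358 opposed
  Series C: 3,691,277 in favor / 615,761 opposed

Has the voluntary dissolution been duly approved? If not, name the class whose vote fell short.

Series A: a majority of 2082561 is 1041281; 1,041,281 required, 1,041,281 in favor — approved.
Series B: a majority of 537928 is 268965; 268,965 required, 268,965 in favor — approved.
Series C: 4/5 of 4614036 = 3691228.80, rounded up to 3691229; 3,691,229 required, 3,691,277 in favor — approved.

Approved — every class gave the required vote.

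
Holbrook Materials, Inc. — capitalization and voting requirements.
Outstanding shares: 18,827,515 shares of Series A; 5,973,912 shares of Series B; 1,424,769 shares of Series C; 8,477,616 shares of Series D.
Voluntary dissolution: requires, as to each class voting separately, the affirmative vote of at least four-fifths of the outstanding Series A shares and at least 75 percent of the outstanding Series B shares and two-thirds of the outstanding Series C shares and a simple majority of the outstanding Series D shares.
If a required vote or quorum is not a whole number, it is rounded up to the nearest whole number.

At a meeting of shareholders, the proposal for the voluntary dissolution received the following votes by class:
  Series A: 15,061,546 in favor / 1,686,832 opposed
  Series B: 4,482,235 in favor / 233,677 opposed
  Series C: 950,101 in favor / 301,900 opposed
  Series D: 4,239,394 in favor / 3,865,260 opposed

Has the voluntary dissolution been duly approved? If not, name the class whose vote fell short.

Series A: 4/5 of 18827515 = 15062012; 15,062,012 required, 15,061,546 in favor — not approved.
Series B: 3/4 of 5973912 = 4480434; 4,480,434 required, 4,482,235 in favor — approved.
Series C: 2/3 of 1424769 = 949846; 949,846 required, 950,101 in favor — approved.
Series D: a majority of 8477616 is 4238809; 4,238,809 required, 4,239,394 in favor — approved.

Not approved — the Series A shares did not give the required vote.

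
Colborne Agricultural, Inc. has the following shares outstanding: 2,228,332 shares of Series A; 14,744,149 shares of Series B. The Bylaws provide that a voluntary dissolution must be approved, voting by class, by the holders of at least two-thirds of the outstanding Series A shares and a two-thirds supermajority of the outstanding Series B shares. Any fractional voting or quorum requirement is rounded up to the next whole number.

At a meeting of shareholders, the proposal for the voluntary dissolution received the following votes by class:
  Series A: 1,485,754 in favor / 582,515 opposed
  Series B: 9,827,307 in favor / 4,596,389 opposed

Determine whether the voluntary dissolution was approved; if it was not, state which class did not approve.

Series A: 2/3 of 2228332 = 1485554.67, rounded up to 1485555; 1,485,555 required, 1,485,754 in favor — approved.
Series B: 2/3 of 14744149 = 9829432.67, rounded up to 9829433; 9,829,433 required, 9,827,307 in favor — not approved.

Not approved — the Series B shares did not give the required vote.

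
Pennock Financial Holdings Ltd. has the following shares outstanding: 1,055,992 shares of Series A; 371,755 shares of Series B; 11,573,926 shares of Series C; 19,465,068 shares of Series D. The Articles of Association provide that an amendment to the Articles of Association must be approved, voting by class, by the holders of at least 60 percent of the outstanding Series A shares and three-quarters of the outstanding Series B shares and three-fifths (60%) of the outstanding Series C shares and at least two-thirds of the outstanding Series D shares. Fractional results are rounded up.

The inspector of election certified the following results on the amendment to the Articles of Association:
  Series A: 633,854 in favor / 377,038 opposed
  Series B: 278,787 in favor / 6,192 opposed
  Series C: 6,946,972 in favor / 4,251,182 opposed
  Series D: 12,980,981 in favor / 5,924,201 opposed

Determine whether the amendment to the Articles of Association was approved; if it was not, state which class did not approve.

Series A: 3/5 of 1055992 = 633595.20, rounded up to 633596; 633,596 required, 633,854 in favor — approved.
Series B: 3/4 of 371755 = 278816.25, rounded up to 278817; 278,817 required, 278,787 in favor — not approved.
Series C: 3/5 of 11573926 = 6944355.60, rounded up to 6944356; 6,944,356 required, 6,946,972 in favor — approved.
Series D: 2/3 of 19465068 = 12976712; 12,976,712 required, 12,980,981 in favor — approved.

Not approved — the Series B shares did not give the required vote.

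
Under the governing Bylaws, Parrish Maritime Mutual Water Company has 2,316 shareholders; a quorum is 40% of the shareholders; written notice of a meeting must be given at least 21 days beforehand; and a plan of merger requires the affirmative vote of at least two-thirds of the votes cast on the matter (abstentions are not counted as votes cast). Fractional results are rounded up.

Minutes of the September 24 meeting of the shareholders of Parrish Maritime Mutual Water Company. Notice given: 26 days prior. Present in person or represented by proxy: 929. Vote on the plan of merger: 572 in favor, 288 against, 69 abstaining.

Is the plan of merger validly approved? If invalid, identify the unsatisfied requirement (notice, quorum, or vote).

Notice: 26 days given; 21 required. Satisfied.
Quorum: 40% of 2,316 = 926.40, rounded up to 927; 929 present. Satisfied.
Vote: requires two-thirds of the votes cast (929 − 69 abstaining = 860); 2/3 of 860 = 573.33, rounded up to 574, so 574 needed; 572 in favor. Not satisfied.

Invalid — vote requirement not satisfied.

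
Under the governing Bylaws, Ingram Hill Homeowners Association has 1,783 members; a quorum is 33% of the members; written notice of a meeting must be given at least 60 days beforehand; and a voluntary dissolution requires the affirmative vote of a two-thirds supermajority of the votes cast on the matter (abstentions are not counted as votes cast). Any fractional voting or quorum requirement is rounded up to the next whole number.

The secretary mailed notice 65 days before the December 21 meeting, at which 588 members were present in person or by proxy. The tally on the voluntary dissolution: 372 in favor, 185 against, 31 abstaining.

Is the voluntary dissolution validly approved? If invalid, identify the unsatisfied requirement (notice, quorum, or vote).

Invalid — quorum requirement not satisfied.

Notice: 65 days given; 60 required. Satisfied.
Quorum: 33% of 1,783 = 588.39, rounded up to 589; 588 present. Not satisfied.
Vote: requires two-thirds of the votes cast (588 − 31 abstaining = 557); 2/3 of 557 = 371.33, rounded up to 372, so 372 needed; 372 in favor. Satisfied.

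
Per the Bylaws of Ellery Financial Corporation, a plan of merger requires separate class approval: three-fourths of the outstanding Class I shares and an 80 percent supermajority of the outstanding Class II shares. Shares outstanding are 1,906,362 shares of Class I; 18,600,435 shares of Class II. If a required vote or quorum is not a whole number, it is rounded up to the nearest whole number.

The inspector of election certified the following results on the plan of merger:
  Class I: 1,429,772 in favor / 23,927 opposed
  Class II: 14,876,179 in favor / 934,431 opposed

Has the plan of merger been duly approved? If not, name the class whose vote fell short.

Not approved — the Class II shares did not give the required vote.

Class I: 3/4 of 1906362 = 1429771.50, rounded up to 1429772; 1,429,772 required, 1,429,772 in favor — approved.
Class II: 4/5 of 18600435 = 14880348; 14,880,348 required, 14,876,179 in favor — not approved.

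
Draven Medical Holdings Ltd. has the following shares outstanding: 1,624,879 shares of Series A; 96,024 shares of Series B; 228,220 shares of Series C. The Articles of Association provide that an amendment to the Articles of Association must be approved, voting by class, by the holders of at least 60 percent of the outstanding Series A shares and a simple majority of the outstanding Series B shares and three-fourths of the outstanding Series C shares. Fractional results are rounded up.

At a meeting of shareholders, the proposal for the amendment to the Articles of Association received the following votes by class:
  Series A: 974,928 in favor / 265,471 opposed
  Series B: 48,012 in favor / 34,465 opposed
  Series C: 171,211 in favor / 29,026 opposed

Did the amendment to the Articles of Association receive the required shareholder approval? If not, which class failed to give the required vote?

Not approved — the Series B shares did not give the required vote.

Series A: 3/5 of 1624879 = 974927.40, rounded up to 974928; 974,928 required, 974,928 in favor — approved.
Series B: a majority of 96024 is 48013; 48,013 required, 48,012 in favor — not approved.
Series C: 3/4 of 228220 = 171165; 171,165 required, 171,211 in favor — approved.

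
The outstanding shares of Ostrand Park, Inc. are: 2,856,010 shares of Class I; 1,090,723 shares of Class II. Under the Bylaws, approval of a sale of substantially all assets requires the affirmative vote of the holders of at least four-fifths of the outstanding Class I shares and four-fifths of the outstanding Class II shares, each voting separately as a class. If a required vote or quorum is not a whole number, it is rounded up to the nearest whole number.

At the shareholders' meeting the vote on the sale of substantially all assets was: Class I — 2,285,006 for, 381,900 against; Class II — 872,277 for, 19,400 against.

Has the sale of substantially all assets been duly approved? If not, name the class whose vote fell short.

Class I: 4/5 of 2856010 = 2284808; 2,284,808 required, 2,285,006 in favor — approved.
Class II: 4/5 of 1090723 = 872578.40, rounded up to 872579; 872,579 required, 872,277 in favor — not approved.

Not approved — the Class II shares did not give the required vote.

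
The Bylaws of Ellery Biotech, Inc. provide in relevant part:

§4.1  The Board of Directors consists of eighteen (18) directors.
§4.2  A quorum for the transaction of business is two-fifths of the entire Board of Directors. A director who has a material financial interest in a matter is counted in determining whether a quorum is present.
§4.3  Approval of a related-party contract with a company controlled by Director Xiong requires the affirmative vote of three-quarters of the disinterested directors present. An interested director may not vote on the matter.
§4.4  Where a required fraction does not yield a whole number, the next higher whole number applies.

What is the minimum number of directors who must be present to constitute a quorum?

2/5 of 18 = 7.20, rounded up to 8.

8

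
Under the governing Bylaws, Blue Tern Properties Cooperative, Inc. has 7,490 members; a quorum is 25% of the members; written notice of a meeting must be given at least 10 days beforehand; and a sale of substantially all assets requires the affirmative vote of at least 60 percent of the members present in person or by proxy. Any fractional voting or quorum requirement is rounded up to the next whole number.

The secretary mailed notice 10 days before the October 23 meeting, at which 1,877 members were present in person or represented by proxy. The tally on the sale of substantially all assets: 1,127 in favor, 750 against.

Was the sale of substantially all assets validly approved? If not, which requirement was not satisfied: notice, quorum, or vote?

Valid — all requirements satisfied.

Notice: 10 days given; 10 required. Satisfied.
Quorum: 25% of 7,490 = 1,872.50, rounded up to 1,873; 1,877 present. Satisfied.
Vote: requires three-fifths of those present (1,877); 3/5 of 1877 = 1126.20, rounded up to 1127, so 1,127 needed; 1,127 in favor. Satisfied.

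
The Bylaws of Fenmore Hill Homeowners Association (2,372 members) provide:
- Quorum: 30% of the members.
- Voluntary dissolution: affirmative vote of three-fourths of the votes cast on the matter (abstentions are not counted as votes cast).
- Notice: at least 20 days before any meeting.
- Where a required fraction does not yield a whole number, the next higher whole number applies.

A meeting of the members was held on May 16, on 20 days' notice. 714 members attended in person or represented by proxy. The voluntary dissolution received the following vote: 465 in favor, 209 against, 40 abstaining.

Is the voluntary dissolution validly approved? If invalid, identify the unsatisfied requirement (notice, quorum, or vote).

Invalid — vote requirement not satisfied.

Notice: 20 days given; 20 required. Satisfied.
Quorum: 30% of 2,372 = 711.60, rounded up to 712; 714 present. Satisfied.
Vote: requires three-fourths of the votes cast (714 − 40 abstaining = 674); 3/4 of 674 = 505.50, rounded up to 506, so 506 needed; 465 in favor. Not satisfied.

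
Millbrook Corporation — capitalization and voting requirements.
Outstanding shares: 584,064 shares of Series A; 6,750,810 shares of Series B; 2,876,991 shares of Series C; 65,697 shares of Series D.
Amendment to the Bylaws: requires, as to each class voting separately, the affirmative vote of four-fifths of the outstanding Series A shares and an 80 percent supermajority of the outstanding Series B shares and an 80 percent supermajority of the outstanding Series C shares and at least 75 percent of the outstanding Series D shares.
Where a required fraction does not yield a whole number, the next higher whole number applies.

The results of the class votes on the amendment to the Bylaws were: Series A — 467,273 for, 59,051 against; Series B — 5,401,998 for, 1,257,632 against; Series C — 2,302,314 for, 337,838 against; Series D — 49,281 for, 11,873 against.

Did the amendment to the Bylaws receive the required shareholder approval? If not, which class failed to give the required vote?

Approved — every class gave the required vote.

Series A: 4/5 of 584064 = 467251.20, rounded up to 467252; 467,252 required, 467,273 in favor — approved.
Series B: 4/5 of 6750810 = 5400648; 5,400,648 required, 5,401,998 in favor — approved.
Series C: 4/5 of 2876991 = 2301592.80, rounded up to 2301593; 2,301,593 required, 2,302,314 in favor — approved.
Series D: 3/4 of 65697 = 49272.75, rounded up to 49273; 49,273 required, 49,281 in favor — approved.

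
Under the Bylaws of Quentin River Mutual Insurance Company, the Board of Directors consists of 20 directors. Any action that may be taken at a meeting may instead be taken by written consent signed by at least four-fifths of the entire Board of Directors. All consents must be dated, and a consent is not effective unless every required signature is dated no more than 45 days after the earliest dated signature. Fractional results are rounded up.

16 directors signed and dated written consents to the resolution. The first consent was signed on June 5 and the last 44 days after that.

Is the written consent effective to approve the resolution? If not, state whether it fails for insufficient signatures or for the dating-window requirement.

Signatures required: at least four-fifths of 20 — 4/5 of 20 = 16, so 16 needed; 16 signed. Sufficient.
Dating window: the latest signature is 44 days after the earliest; the limit is 45 days. Within the window.

Effective — both the signature and dating-window requirements are satisfied.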